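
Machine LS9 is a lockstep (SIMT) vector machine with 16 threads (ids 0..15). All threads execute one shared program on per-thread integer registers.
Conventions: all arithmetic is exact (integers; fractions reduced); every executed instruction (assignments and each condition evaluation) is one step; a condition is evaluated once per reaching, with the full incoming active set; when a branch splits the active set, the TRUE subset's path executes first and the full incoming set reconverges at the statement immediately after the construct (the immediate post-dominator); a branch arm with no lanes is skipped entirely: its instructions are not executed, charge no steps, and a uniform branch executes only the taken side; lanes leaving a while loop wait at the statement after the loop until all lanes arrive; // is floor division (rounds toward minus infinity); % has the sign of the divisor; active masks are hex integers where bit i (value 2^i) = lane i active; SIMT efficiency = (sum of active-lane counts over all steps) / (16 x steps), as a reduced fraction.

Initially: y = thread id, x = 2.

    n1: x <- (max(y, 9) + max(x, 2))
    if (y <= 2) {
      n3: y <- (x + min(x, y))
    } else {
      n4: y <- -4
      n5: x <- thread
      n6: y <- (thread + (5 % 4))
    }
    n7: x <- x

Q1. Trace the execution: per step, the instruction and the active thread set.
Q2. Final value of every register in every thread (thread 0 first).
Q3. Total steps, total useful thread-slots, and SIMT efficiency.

step 0: x <- (max(y, 9) + max(x, 2)) 0xffff
step 1: eval (y <= 2)                0xffff
step 2: y <- (x + min(x, y))         0x0007
step 3: y <- -4                      0xfff8
step 4: x <- thread                  0xfff8
step 5: y <- (thread + (5 % 4))      0xfff8
step 6: x <- x                       0xffff

Answer: 7 steps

y: 11,12,13,4,5,6,7,8,9,10,11,12,13,14,15,16
x: 11,11,11,3,4,5,6,7,8,9,10,11,12,13,14,15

steps = 7; useful = 90; efficiency = 90/112 = 45/56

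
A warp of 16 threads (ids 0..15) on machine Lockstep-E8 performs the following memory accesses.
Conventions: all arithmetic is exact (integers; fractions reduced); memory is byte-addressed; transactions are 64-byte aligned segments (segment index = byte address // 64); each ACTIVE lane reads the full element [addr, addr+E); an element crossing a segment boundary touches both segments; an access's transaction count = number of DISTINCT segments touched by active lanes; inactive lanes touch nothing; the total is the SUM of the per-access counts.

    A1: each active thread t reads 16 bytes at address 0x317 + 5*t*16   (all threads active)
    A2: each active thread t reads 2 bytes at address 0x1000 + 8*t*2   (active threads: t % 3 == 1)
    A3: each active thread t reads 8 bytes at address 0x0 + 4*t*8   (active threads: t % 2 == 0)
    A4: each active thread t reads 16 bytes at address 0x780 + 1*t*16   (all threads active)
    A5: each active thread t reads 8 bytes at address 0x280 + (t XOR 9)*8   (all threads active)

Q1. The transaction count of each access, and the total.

A1: 20 transactions
A2: 4 transactions
A3: 8 transactions
A4: 4 transactions
A5: 2 transactions

Answer: 20,4,8,4,2; total 38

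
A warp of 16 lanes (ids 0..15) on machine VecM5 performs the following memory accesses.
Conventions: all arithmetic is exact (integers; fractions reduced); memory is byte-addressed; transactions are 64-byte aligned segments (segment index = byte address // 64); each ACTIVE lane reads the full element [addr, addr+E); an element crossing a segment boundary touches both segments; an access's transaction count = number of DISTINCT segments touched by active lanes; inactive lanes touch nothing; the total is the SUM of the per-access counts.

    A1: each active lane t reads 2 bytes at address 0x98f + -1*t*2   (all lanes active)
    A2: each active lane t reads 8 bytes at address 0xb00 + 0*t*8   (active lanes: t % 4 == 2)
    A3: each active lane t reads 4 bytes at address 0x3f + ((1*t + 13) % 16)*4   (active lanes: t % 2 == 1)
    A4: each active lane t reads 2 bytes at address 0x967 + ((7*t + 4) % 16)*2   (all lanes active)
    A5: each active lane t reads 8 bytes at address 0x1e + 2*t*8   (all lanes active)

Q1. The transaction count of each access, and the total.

A1: 2 transactions
A2: 1 transaction
A3: 2 transactions
A4: 2 transactions
A5: 5 transactions

Answer: 2,1,2,2,5; total 12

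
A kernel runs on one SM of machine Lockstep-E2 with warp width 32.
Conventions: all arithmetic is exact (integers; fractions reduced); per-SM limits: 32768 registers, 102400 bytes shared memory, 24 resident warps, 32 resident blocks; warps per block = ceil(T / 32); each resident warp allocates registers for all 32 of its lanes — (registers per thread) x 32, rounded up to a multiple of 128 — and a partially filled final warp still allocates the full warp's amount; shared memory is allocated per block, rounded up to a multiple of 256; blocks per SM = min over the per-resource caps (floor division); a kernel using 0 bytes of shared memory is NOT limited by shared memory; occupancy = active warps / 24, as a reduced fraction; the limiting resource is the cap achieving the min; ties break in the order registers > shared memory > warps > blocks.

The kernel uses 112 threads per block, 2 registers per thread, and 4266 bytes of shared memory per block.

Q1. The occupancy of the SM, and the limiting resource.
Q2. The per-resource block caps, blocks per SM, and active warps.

Answer: occupancy 1, limited by warps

registers: 64 blocks
shared memory: 23 blocks
warps: 6 blocks
blocks: 32 blocks

Answer: 6 blocks, 24 active warps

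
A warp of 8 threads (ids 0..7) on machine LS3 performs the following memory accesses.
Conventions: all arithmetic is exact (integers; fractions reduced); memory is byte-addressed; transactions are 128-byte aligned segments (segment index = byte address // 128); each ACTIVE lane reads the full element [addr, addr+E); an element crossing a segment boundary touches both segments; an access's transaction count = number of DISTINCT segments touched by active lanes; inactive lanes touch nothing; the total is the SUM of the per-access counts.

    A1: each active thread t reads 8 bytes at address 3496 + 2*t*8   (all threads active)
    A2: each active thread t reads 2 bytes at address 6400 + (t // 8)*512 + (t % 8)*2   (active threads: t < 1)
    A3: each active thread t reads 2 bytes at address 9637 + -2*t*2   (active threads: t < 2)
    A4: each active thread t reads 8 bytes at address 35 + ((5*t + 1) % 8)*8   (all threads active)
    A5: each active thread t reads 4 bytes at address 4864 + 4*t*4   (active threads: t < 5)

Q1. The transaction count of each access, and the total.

A1: 2 transactions
A2: 1 transaction
A3: 1 transaction
A4: 1 transaction
A5: 1 transaction

Answer: 2,1,1,1,1; total 6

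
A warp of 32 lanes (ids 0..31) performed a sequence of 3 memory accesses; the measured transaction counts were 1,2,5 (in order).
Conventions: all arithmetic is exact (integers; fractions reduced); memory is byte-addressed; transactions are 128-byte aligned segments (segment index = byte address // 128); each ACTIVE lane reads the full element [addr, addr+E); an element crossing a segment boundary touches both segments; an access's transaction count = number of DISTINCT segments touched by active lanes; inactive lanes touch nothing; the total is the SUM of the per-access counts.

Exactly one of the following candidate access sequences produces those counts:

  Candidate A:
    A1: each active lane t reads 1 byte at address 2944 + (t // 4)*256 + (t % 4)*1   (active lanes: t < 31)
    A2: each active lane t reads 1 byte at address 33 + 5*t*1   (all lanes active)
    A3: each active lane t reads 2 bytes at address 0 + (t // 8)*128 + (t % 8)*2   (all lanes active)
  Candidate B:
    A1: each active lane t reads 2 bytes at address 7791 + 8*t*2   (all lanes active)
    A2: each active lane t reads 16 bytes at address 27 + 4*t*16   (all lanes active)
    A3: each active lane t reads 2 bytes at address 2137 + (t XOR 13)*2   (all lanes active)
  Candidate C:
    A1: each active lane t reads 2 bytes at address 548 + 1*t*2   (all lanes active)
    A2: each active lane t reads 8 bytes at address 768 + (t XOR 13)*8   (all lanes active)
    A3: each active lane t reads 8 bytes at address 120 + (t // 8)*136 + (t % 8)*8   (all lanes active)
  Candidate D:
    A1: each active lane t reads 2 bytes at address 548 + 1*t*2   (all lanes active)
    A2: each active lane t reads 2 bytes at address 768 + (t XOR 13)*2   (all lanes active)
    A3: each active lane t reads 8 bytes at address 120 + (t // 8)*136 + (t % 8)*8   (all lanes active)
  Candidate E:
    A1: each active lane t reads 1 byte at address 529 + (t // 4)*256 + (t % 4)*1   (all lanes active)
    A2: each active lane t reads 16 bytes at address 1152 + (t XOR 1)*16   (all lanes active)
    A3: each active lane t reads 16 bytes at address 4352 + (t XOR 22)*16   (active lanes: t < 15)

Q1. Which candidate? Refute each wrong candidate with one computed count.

A: A1 gives 8 transactions, not 1
B: A1 gives 5 transactions, not 1
D: A2 gives 1 transaction, not 2
E: A1 gives 8 transactions, not 1
C: all counts match (1,2,5)

Answer: C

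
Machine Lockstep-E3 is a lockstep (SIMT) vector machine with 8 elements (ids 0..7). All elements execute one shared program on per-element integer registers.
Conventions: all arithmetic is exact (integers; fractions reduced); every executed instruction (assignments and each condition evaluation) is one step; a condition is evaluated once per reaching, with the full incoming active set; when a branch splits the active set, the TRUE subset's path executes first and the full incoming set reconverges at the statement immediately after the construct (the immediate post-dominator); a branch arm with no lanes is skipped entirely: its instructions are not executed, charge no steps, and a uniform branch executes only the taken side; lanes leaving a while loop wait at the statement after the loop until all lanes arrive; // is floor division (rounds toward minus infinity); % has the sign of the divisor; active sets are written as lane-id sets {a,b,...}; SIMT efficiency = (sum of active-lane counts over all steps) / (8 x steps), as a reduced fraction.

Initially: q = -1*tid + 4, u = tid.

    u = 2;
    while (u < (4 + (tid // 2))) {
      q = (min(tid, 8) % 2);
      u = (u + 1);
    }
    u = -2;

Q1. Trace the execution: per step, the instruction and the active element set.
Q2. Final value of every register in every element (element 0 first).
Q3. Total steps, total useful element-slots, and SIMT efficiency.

step 0: u <- 2                       {0,1,2,3,4,5,6,7}
step 1: eval (u < (4 + (tid // 2)))  {0,1,2,3,4,5,6,7}
step 2: q <- (min(tid, 8) % 2)       {0,1,2,3,4,5,6,7}
step 3: u <- (u + 1)                 {0,1,2,3,4,5,6,7}
step 4: eval (u < (4 + (tid // 2)))  {0,1,2,3,4,5,6,7}
step 5: q <- (min(tid, 8) % 2)       {0,1,2,3,4,5,6,7}
step 6: u <- (u + 1)                 {0,1,2,3,4,5,6,7}
step 7: eval (u < (4 + (tid // 2)))  {0,1,2,3,4,5,6,7}
step 8: q <- (min(tid, 8) % 2)       {2,3,4,5,6,7}
step 9: u <- (u + 1)                 {2,3,4,5,6,7}
step 10: eval (u < (4 + (tid // 2)))  {2,3,4,5,6,7}
step 11: q <- (min(tid, 8) % 2)       {4,5,6,7}
step 12: u <- (u + 1)                 {4,5,6,7}
step 13: eval (u < (4 + (tid // 2)))  {4,5,6,7}
step 14: q <- (min(tid, 8) % 2)       {6,7}
step 15: u <- (u + 1)                 {6,7}
step 16: eval (u < (4 + (tid // 2)))  {6,7}
step 17: u <- -2                      {0,1,2,3,4,5,6,7}

Answer: 18 steps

q: 0,1,0,1,0,1,0,1
u: -2,-2,-2,-2,-2,-2,-2,-2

steps = 18; useful = 108; efficiency = 108/144 = 3/4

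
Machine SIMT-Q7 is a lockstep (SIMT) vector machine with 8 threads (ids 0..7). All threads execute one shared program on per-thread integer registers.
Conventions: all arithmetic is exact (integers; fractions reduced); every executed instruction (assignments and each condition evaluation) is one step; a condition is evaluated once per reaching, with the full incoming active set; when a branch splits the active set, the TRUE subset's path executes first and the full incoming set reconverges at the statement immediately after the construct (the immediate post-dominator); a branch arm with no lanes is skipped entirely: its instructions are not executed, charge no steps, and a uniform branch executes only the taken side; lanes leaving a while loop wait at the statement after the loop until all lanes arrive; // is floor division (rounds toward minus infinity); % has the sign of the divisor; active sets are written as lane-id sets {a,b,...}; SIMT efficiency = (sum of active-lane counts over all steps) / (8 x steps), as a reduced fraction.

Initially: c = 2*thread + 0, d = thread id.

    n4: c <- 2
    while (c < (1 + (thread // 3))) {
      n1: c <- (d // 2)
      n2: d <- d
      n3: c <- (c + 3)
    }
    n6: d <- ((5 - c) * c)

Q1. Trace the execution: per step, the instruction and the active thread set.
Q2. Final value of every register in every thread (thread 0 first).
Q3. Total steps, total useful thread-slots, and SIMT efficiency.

step 0: c <- 2                       {0,1,2,3,4,5,6,7}
step 1: eval (c < (1 + (thread // 3))) {0,1,2,3,4,5,6,7}
step 2: c <- (d // 2)                {6,7}
step 3: d <- d                       {6,7}
step 4: c <- (c + 3)                 {6,7}
step 5: eval (c < (1 + (thread // 3))) {6,7}
step 6: d <- ((5 - c) * c)           {0,1,2,3,4,5,6,7}

Answer: 7 steps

c: 2,2,2,2,2,2,6,6
d: 6,6,6,6,6,6,-6,-6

steps = 7; useful = 32; efficiency = 32/56 = 4/7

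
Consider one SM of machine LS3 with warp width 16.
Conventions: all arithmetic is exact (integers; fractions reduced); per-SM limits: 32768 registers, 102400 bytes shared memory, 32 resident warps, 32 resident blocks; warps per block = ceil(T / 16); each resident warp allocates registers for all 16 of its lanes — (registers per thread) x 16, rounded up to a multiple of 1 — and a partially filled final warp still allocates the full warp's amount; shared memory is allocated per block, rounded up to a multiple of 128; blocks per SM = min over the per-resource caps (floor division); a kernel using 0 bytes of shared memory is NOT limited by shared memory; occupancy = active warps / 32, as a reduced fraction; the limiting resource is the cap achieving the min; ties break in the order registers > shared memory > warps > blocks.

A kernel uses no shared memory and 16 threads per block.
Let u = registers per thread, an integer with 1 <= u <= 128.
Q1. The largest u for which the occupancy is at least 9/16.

Answer: u = 113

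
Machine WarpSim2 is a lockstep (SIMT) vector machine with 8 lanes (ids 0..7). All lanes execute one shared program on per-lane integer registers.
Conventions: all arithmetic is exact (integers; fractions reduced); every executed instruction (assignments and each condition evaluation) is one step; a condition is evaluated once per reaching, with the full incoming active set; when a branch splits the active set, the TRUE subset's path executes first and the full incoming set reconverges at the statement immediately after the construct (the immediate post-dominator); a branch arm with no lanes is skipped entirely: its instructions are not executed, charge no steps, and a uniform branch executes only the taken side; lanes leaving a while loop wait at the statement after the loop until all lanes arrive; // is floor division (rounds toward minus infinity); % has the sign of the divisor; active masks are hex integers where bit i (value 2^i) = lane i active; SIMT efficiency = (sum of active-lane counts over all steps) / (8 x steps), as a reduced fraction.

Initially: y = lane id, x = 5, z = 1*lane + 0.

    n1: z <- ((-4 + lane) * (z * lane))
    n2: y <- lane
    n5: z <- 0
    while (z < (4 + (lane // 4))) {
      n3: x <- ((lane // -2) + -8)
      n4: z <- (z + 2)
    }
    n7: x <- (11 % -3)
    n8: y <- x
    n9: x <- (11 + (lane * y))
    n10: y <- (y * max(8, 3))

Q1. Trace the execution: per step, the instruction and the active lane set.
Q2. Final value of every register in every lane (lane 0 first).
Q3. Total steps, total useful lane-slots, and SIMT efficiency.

step 0: z <- ((-4 + lane) * (z * lane)) 0xff
step 1: y <- lane                    0xff
step 2: z <- 0                       0xff
step 3: eval (z < (4 + (lane // 4))) 0xff
step 4: x <- ((lane // -2) + -8)     0xff
step 5: z <- (z + 2)                 0xff
step 6: eval (z < (4 + (lane // 4))) 0xff
step 7: x <- ((lane // -2) + -8)     0xff
step 8: z <- (z + 2)                 0xff
step 9: eval (z < (4 + (lane // 4))) 0xff
step 10: x <- ((lane // -2) + -8)     0xf0
step 11: z <- (z + 2)                 0xf0
step 12: eval (z < (4 + (lane // 4))) 0xf0
step 13: x <- (11 % -3)               0xff
step 14: y <- x                       0xff
step 15: x <- (11 + (lane * y))       0xff
step 16: y <- (y * max(8, 3))         0xff

Answer: 17 steps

y: -8,-8,-8,-8,-8,-8,-8,-8
x: 11,10,9,8,7,6,5,4
z: 4,4,4,4,6,6,6,6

steps = 17; useful = 124; efficiency = 124/136 = 31/34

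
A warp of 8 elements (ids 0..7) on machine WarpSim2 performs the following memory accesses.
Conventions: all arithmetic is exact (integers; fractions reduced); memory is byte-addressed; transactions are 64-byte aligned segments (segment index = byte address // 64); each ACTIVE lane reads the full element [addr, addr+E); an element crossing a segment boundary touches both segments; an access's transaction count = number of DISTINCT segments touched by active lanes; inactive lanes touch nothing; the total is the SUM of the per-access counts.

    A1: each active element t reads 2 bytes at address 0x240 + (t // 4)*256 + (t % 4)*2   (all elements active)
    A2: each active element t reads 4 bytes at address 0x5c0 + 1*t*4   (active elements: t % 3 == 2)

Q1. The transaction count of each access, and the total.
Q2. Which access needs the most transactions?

A1: 2 transactions
A2: 1 transaction

Answer: 2,1; total 3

Answer: A1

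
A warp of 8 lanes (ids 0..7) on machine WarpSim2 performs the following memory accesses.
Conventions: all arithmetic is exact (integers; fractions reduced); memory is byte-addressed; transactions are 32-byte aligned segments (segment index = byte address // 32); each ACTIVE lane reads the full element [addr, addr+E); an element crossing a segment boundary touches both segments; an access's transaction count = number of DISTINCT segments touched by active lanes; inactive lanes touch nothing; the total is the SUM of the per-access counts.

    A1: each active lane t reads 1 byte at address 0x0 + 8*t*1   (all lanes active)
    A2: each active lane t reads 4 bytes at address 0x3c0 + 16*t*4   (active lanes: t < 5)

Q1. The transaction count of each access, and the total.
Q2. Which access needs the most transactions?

A1: 2 transactions
A2: 5 transactions

Answer: 2,5; total 7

Answer: A2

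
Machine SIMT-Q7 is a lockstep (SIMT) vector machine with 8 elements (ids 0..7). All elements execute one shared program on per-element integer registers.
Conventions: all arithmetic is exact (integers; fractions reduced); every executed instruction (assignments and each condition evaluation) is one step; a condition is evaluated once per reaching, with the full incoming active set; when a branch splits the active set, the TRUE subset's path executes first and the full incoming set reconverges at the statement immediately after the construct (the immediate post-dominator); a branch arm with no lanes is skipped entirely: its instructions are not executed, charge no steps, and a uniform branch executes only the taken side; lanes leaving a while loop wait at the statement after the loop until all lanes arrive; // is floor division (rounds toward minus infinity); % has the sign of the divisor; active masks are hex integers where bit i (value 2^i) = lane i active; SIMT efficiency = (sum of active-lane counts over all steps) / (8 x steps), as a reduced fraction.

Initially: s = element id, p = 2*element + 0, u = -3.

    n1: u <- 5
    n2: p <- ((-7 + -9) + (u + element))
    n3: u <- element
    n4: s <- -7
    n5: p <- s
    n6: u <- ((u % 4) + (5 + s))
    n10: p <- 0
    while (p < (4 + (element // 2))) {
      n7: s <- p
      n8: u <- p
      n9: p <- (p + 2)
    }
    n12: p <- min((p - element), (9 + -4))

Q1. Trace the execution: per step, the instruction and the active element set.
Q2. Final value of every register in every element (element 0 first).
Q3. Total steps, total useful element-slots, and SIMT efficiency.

step 0: u <- 5                       0xff
step 1: p <- ((-7 + -9) + (u + element)) 0xff
step 2: u <- element                 0xff
step 3: s <- -7                      0xff
step 4: p <- s                       0xff
step 5: u <- ((u % 4) + (5 + s))     0xff
step 6: p <- 0                       0xff
step 7: eval (p < (4 + (element // 2))) 0xff
step 8: s <- p                       0xff
step 9: u <- p                       0xff
step 10: p <- (p + 2)                 0xff
step 11: eval (p < (4 + (element // 2))) 0xff
step 12: s <- p                       0xff
step 13: u <- p                       0xff
step 14: p <- (p + 2)                 0xff
step 15: eval (p < (4 + (element // 2))) 0xff
step 16: s <- p                       0xfc
step 17: u <- p                       0xfc
step 18: p <- (p + 2)                 0xfc
step 19: eval (p < (4 + (element // 2))) 0xfc
step 20: s <- p                       0xc0
step 21: u <- p                       0xc0
step 22: p <- (p + 2)                 0xc0
step 23: eval (p < (4 + (element // 2))) 0xc0
step 24: p <- min((p - element), (9 + -4)) 0xff

Answer: 25 steps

s: 2,2,4,4,4,4,6,6
p: 4,3,4,3,2,1,2,1
u: 2,2,4,4,4,4,6,6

steps = 25; useful = 168; efficiency = 168/200 = 21/25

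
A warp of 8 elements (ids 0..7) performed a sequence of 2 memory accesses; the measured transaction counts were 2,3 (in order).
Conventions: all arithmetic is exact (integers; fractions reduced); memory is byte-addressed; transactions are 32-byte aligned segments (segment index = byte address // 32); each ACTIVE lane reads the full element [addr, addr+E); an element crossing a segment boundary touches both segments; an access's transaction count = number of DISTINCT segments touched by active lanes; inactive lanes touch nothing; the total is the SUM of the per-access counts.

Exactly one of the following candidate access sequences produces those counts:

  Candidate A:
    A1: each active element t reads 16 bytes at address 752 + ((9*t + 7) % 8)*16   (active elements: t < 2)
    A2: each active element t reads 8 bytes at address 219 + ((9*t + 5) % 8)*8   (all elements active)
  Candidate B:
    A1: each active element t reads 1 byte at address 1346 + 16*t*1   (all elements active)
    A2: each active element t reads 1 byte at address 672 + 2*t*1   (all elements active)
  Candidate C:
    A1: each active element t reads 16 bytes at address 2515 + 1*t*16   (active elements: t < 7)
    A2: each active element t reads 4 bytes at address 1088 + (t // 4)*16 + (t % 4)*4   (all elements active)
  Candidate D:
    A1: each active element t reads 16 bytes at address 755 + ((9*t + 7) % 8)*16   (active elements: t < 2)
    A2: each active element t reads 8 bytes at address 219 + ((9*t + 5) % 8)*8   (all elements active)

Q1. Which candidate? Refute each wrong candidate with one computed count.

B: A1 gives 4 transactions, not 2
C: A1 gives 5 transactions, not 2
D: A1 gives 3 transactions, not 2
A: all counts match (2,3)

Answer: A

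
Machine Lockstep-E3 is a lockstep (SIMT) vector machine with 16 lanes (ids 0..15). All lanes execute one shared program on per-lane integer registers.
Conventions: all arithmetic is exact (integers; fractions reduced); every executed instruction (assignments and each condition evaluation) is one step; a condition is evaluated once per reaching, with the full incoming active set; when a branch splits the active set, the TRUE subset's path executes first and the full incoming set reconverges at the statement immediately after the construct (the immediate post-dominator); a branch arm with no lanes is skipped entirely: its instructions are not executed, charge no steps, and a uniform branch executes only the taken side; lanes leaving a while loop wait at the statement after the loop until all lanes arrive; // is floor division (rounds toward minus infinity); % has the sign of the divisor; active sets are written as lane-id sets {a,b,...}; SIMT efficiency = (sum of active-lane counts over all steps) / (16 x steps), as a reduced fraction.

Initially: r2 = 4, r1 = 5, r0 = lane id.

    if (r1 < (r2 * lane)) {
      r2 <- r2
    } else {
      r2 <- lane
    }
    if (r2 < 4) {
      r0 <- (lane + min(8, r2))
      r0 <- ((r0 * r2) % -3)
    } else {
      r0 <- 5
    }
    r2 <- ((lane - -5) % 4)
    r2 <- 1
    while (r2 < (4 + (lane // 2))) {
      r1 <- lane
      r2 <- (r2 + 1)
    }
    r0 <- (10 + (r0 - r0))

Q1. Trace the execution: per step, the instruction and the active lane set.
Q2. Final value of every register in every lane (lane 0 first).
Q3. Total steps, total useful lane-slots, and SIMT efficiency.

step 0: eval (r1 < (r2 * lane))      {0,1,2,3,4,5,6,7,8,9,10,11,12,13,14,15}
step 1: r2 <- r2                     {2,3,4,5,6,7,8,9,10,11,12,13,14,15}
step 2: r2 <- lane                   {0,1}
step 3: eval (r2 < 4)                {0,1,2,3,4,5,6,7,8,9,10,11,12,13,14,15}
step 4: r0 <- (lane + min(8, r2))    {0,1}
step 5: r0 <- ((r0 * r2) % -3)       {0,1}
step 6: r0 <- 5                      {2,3,4,5,6,7,8,9,10,11,12,13,14,15}
step 7: r2 <- ((lane - -5) % 4)      {0,1,2,3,4,5,6,7,8,9,10,11,12,13,14,15}
step 8: r2 <- 1                      {0,1,2,3,4,5,6,7,8,9,10,11,12,13,14,15}
step 9: eval (r2 < (4 + (lane // 2))) {0,1,2,3,4,5,6,7,8,9,10,11,12,13,14,15}
step 10: r1 <- lane                   {0,1,2,3,4,5,6,7,8,9,10,11,12,13,14,15}
step 11: r2 <- (r2 + 1)               {0,1,2,3,4,5,6,7,8,9,10,11,12,13,14,15}
step 12: eval (r2 < (4 + (lane // 2))) {0,1,2,3,4,5,6,7,8,9,10,11,12,13,14,15}
step 13: r1 <- lane                   {0,1,2,3,4,5,6,7,8,9,10,11,12,13,14,15}
step 14: r2 <- (r2 + 1)               {0,1,2,3,4,5,6,7,8,9,10,11,12,13,14,15}
step 15: eval (r2 < (4 + (lane // 2))) {0,1,2,3,4,5,6,7,8,9,10,11,12,13,14,15}
step 16: r1 <- lane                   {0,1,2,3,4,5,6,7,8,9,10,11,12,13,14,15}
step 17: r2 <- (r2 + 1)               {0,1,2,3,4,5,6,7,8,9,10,11,12,13,14,15}
step 18: eval (r2 < (4 + (lane // 2))) {0,1,2,3,4,5,6,7,8,9,10,11,12,13,14,15}
step 19: r1 <- lane                   {2,3,4,5,6,7,8,9,10,11,12,13,14,15}
step 20: r2 <- (r2 + 1)               {2,3,4,5,6,7,8,9,10,11,12,13,14,15}
step 21: eval (r2 < (4 + (lane // 2))) {2,3,4,5,6,7,8,9,10,11,12,13,14,15}
step 22: r1 <- lane                   {4,5,6,7,8,9,10,11,12,13,14,15}
step 23: r2 <- (r2 + 1)               {4,5,6,7,8,9,10,11,12,13,14,15}
step 24: eval (r2 < (4 + (lane // 2))) {4,5,6,7,8,9,10,11,12,13,14,15}
step 25: r1 <- lane                   {6,7,8,9,10,11,12,13,14,15}
step 26: r2 <- (r2 + 1)               {6,7,8,9,10,11,12,13,14,15}
step 27: eval (r2 < (4 + (lane // 2))) {6,7,8,9,10,11,12,13,14,15}
step 28: r1 <- lane                   {8,9,10,11,12,13,14,15}
step 29: r2 <- (r2 + 1)               {8,9,10,11,12,13,14,15}
step 30: eval (r2 < (4 + (lane // 2))) {8,9,10,11,12,13,14,15}
step 31: r1 <- lane                   {10,11,12,13,14,15}
step 32: r2 <- (r2 + 1)               {10,11,12,13,14,15}
step 33: eval (r2 < (4 + (lane // 2))) {10,11,12,13,14,15}
step 34: r1 <- lane                   {12,13,14,15}
step 35: r2 <- (r2 + 1)               {12,13,14,15}
step 36: eval (r2 < (4 + (lane // 2))) {12,13,14,15}
step 37: r1 <- lane                   {14,15}
step 38: r2 <- (r2 + 1)               {14,15}
step 39: eval (r2 < (4 + (lane // 2))) {14,15}
step 40: r0 <- (10 + (r0 - r0))       {0,1,2,3,4,5,6,7,8,9,10,11,12,13,14,15}

Answer: 41 steps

r2: 4,4,5,5,6,6,7,7,8,8,9,9,10,10,11,11
r1: 0,1,2,3,4,5,6,7,8,9,10,11,12,13,14,15
r0: 10,10,10,10,10,10,10,10,10,10,10,10,10,10,10,10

steps = 41; useful = 442; efficiency = 442/656 = 221/328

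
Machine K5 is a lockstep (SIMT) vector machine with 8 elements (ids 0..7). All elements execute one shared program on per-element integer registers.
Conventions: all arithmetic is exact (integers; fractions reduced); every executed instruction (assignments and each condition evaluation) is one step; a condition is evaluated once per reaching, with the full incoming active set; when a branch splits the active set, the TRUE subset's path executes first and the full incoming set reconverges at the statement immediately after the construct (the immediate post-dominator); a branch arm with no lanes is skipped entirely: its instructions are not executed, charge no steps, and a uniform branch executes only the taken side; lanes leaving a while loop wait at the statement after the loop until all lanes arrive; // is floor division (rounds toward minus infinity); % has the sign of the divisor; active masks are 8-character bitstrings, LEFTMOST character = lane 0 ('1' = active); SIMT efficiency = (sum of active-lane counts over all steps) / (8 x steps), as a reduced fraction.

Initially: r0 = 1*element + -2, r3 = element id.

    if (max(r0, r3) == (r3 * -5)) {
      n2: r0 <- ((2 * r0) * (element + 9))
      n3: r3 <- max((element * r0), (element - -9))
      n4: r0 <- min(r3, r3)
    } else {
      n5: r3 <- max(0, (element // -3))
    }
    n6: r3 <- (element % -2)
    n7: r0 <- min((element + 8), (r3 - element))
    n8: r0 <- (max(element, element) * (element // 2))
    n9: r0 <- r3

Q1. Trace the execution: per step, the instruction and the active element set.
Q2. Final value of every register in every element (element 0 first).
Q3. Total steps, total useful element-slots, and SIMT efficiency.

step 0: eval (max(r0, r3) == (r3 * -5)) 11111111
step 1: r0 <- ((2 * r0) * (element + 9)) 10000000
step 2: r3 <- max((element * r0), (element - -9)) 10000000
step 3: r0 <- min(r3, r3)            10000000
step 4: r3 <- max(0, (element // -3)) 01111111
step 5: r3 <- (element % -2)         11111111
step 6: r0 <- min((element + 8), (r3 - element)) 11111111
step 7: r0 <- (max(element, element) * (element // 2)) 11111111
step 8: r0 <- r3                     11111111

Answer: 9 steps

r0: 0,-1,0,-1,0,-1,0,-1
r3: 0,-1,0,-1,0,-1,0,-1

steps = 9; useful = 50; efficiency = 50/72 = 25/36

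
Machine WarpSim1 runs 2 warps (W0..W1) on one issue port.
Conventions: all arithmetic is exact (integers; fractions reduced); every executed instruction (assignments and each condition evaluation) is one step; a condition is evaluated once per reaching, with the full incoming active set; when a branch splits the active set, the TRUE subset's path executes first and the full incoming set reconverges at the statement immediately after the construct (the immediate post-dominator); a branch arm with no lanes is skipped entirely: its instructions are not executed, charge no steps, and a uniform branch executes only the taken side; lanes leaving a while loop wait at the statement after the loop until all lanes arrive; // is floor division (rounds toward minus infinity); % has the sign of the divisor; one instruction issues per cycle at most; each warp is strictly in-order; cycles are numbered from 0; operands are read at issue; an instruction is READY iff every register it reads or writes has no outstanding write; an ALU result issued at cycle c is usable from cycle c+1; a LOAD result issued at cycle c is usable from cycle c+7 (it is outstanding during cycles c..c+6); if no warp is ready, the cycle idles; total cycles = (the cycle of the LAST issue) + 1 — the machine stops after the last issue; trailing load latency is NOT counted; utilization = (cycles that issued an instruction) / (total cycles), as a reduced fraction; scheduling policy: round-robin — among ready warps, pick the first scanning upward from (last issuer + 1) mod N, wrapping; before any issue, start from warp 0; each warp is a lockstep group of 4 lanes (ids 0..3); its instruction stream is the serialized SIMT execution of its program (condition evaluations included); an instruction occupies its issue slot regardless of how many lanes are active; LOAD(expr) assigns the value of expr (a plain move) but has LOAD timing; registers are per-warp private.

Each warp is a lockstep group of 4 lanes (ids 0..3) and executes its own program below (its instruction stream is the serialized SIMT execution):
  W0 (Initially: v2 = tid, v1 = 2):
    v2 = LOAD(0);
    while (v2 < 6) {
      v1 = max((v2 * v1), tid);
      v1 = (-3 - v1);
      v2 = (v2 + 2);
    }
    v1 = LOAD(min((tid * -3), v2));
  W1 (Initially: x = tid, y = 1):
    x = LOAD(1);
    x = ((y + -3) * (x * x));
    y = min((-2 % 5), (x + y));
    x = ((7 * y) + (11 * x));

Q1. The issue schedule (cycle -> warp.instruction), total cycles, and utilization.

cycle 0: W0.I0
cycle 1: W1.I0
cycle 2: idle
cycle 3: idle
cycle 4: idle
cycle 5: idle
cycle 6: idle
cycle 7: W0.I1
cycle 8: W1.I1
cycle 9: W0.I2
cycle 10: W1.I2
cycle 11: W0.I3
cycle 12: W1.I3
cycle 13: W0.I4
cycle 14: W0.I5
cycle 15: W0.I6
cycle 16: W0.I7
cycle 17: W0.I8
cycle 18: W0.I9
cycle 19: W0.I10
cycle 20: W0.I11
cycle 21: W0.I12
cycle 22: W0.I13
cycle 23: W0.I14

Answer: 24 cycles, utilization 19/24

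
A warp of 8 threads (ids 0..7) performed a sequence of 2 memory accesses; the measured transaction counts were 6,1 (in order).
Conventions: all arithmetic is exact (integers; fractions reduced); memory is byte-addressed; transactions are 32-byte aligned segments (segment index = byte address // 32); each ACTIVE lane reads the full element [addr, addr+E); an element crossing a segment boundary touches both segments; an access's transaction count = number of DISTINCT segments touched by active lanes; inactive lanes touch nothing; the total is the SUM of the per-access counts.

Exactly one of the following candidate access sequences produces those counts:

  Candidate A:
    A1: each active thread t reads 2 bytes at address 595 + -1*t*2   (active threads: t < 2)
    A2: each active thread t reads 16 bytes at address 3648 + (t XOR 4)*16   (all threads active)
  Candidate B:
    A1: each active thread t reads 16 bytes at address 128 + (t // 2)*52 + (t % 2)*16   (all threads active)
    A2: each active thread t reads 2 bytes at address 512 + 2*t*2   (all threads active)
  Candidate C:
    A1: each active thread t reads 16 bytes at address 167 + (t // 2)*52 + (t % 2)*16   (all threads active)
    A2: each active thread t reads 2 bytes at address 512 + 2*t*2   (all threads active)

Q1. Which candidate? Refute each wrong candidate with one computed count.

A: A1 gives 1 transaction, not 6
C: A1 gives 7 transactions, not 6
B: all counts match (6,1)

Answer: B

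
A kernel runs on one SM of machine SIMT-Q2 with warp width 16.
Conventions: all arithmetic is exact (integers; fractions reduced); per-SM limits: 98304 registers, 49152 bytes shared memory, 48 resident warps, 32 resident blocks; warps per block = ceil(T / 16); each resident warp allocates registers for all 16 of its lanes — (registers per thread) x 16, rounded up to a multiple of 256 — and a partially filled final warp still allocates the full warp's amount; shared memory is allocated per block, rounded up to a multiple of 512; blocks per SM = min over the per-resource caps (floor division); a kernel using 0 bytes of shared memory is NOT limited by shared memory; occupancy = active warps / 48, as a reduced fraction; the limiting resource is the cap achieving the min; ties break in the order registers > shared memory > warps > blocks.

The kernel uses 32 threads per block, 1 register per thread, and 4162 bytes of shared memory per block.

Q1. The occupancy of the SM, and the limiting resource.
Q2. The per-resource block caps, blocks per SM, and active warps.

Answer: occupancy 5/12, limited by shared memory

registers: 192 blocks
shared memory: 10 blocks
warps: 24 blocks
blocks: 32 blocks

Answer: 10 blocks, 20 active warps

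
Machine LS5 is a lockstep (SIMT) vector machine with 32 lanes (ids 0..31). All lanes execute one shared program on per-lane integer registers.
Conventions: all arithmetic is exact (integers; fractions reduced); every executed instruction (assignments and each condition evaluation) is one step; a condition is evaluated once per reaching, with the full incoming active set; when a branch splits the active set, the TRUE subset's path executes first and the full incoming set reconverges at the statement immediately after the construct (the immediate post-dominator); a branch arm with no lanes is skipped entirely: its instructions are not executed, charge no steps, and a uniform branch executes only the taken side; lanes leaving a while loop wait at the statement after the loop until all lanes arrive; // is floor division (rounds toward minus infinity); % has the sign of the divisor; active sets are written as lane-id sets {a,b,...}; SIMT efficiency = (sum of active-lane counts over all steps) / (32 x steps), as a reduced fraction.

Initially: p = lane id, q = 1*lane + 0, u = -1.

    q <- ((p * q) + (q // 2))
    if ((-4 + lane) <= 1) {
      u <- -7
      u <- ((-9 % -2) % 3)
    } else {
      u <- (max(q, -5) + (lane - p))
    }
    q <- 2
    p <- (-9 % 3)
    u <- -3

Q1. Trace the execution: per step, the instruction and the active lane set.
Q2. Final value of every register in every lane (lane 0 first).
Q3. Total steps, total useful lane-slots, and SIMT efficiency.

step 0: q <- ((p * q) + (q // 2))    {0,1,2,3,4,5,6,7,8,9,10,11,12,13,14,15,16,17,18,19,20,21,22,23,24,25,26,27,28,29,30,31}
step 1: eval ((-4 + lane) <= 1)      {0,1,2,3,4,5,6,7,8,9,10,11,12,13,14,15,16,17,18,19,20,21,22,23,24,25,26,27,28,29,30,31}
step 2: u <- -7                      {0,1,2,3,4,5}
step 3: u <- ((-9 % -2) % 3)         {0,1,2,3,4,5}
step 4: u <- (max(q, -5) + (lane - p)) {6,7,8,9,10,11,12,13,14,15,16,17,18,19,20,21,22,23,24,25,26,27,28,29,30,31}
step 5: q <- 2                       {0,1,2,3,4,5,6,7,8,9,10,11,12,13,14,15,16,17,18,19,20,21,22,23,24,25,26,27,28,29,30,31}
step 6: p <- (-9 % 3)                {0,1,2,3,4,5,6,7,8,9,10,11,12,13,14,15,16,17,18,19,20,21,22,23,24,25,26,27,28,29,30,31}
step 7: u <- -3                      {0,1,2,3,4,5,6,7,8,9,10,11,12,13,14,15,16,17,18,19,20,21,22,23,24,25,26,27,28,29,30,31}

Answer: 8 steps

p: 0,0,0,0,0,0,0,0,0,0,0,0,0,0,0,0,0,0,0,0,0,0,0,0,0,0,0,0,0,0,0,0
q: 2,2,2,2,2,2,2,2,2,2,2,2,2,2,2,2,2,2,2,2,2,2,2,2,2,2,2,2,2,2,2,2
u: -3,-3,-3,-3,-3,-3,-3,-3,-3,-3,-3,-3,-3,-3,-3,-3,-3,-3,-3,-3,-3,-3,-3,-3,-3,-3,-3,-3,-3,-3,-3,-3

steps = 8; useful = 198; efficiency = 198/256 = 99/128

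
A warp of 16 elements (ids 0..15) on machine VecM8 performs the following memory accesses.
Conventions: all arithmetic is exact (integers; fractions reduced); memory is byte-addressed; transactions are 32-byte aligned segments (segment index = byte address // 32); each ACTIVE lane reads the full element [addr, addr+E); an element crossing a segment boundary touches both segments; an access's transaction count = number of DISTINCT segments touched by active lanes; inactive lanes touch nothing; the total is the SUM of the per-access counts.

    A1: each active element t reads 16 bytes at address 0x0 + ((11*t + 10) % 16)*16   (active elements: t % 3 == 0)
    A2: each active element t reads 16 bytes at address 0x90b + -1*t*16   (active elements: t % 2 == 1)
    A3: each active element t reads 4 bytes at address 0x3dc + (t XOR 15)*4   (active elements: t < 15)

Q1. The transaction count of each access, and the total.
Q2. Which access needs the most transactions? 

A1: 3 transactions
A2: 9 transactions
A3: 2 transactions

Answer: 3,9,2; total 14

Answer: A2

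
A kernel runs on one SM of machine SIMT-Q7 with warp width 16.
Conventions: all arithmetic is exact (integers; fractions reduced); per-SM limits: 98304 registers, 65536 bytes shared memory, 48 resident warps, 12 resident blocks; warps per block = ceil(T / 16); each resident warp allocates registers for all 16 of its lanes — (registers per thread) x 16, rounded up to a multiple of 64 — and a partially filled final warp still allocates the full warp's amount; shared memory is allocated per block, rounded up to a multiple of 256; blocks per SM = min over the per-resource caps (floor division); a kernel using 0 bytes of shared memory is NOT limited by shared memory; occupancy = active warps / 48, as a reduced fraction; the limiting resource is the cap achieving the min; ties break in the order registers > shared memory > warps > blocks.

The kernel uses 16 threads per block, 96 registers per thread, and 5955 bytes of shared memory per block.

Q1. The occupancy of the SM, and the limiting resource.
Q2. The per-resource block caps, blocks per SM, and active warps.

Answer: occupancy 5/24, limited by shared memory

registers: 64 blocks
shared memory: 10 blocks
warps: 48 blocks
blocks: 12 blocks

Answer: 10 blocks, 10 active warps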